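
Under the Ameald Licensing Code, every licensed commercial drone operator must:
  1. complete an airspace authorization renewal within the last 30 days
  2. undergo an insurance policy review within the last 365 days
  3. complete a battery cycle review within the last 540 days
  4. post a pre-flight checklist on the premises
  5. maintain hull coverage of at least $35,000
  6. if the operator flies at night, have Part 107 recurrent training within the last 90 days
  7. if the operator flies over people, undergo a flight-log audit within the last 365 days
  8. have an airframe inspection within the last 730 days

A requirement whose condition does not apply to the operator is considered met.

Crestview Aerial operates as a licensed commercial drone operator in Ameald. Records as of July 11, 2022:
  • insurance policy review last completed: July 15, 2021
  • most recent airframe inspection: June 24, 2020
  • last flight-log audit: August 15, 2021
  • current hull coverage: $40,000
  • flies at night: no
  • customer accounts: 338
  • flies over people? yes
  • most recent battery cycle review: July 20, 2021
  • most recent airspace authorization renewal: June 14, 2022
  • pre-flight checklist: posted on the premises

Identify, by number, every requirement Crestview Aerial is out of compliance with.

1. airspace authorization renewal 27 days ago vs limit 30 → met
2. insurance policy review 361 days ago vs limit 365 → met
3. battery cycle review 356 days ago vs limit 540 → met
4. pre-flight checklist present → met
5. hull coverage $40,000 ≥ $35,000 → met
6. condition 'flies at night' does not hold → requirement n/a → met
7. condition 'flies over people' holds; flight-log audit 330 days ago vs limit 365 → met
8. airframe inspection 747 days ago vs limit 730 → not met
Not met: 8

8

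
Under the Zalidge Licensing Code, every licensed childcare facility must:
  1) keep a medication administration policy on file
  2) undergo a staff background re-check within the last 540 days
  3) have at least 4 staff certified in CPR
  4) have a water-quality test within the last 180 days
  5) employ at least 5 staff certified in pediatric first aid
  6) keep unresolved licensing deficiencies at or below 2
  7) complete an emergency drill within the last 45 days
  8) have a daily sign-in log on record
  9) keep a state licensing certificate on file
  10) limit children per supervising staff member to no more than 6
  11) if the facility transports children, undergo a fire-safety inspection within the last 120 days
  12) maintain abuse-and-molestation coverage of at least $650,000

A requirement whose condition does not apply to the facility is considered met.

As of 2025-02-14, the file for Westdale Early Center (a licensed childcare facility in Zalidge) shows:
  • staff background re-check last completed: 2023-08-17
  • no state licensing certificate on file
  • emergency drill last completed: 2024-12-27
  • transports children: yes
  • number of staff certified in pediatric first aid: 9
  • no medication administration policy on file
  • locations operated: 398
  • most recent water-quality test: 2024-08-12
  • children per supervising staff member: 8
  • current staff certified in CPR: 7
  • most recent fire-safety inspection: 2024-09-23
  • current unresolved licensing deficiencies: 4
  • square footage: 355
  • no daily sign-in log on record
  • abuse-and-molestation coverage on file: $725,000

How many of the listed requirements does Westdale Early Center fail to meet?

9

1. medication administration policy absent → not met
2. staff background re-check 547 days ago vs limit 540 → not met
3. staff certified in CPR 7 ≥ 4 → met
4. water-quality test 186 days ago vs limit 180 → not met
5. staff certified in pediatric first aid 9 ≥ 5 → met
6. unresolved licensing deficiencies 4 > 2 → not met
7. emergency drill 49 days ago vs limit 45 → not met
8. daily sign-in log absent → not met
9. state licensing certificate absent → not met
10. children per supervising staff member 8 > 6 → not met
11. condition 'transports children' holds; fire-safety inspection 144 days ago vs limit 120 → not met
12. abuse-and-molestation coverage $725,000 ≥ $650,000 → met
Not met: 9 of 12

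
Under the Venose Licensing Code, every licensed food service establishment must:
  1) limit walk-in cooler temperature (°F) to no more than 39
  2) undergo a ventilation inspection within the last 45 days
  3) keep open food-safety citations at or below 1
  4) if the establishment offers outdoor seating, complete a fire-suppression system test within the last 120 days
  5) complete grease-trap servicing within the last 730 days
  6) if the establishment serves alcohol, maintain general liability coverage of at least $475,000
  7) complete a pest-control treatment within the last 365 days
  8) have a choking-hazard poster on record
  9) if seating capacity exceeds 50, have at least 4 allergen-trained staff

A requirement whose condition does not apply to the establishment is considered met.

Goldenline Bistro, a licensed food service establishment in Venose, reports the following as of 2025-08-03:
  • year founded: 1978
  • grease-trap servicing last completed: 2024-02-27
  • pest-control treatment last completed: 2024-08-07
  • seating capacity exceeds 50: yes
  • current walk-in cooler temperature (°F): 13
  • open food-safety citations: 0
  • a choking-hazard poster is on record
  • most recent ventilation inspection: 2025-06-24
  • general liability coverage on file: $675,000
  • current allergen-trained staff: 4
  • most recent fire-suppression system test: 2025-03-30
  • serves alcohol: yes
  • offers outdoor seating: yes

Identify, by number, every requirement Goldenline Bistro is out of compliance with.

1. walk-in cooler temperature (°F) 13 ≤ 39 → met
2. ventilation inspection 40 days ago vs limit 45 → met
3. open food-safety citations 0 ≤ 1 → met
4. condition 'offers outdoor seating' holds; fire-suppression system test 126 days ago vs limit 120 → not met
5. grease-trap servicing 523 days ago vs limit 730 → met
6. condition 'serves alcohol' holds; general liability coverage $675,000 ≥ $475,000 → met
7. pest-control treatment 361 days ago vs limit 365 → met
8. choking-hazard poster present → met
9. condition 'seating capacity exceeds 50' holds; allergen-trained staff 4 ≥ 4 → met
Not met: 4

4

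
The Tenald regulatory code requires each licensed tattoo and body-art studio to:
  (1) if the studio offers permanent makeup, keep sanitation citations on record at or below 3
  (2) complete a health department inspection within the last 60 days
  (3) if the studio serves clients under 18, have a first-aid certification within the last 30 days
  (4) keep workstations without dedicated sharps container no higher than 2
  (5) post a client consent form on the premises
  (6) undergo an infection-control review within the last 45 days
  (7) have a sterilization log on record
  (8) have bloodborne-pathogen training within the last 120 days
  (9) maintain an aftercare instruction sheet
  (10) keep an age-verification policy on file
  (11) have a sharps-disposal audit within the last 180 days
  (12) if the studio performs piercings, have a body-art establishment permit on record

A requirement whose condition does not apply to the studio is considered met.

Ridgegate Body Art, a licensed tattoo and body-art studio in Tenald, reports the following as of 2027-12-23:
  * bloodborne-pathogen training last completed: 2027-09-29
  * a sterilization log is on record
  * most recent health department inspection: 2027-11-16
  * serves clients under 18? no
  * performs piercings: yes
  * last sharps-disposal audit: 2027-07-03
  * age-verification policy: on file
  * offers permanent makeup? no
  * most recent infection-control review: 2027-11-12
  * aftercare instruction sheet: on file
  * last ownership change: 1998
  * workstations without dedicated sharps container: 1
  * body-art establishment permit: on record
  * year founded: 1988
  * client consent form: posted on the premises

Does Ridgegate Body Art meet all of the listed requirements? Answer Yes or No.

Yes

1. condition 'offers permanent makeup' does not hold → requirement n/a → met
2. health department inspection 37 days ago vs limit 60 → met
3. condition 'serves clients under 18' does not hold → requirement n/a → met
4. workstations without dedicated sharps container 1 ≤ 2 → met
5. client consent form present → met
6. infection-control review 41 days ago vs limit 45 → met
7. sterilization log present → met
8. bloodborne-pathogen training 85 days ago vs limit 120 → met
9. aftercare instruction sheet present → met
10. age-verification policy present → met
11. sharps-disposal audit 173 days ago vs limit 180 → met
12. condition 'performs piercings' holds; body-art establishment permit present → met
All met.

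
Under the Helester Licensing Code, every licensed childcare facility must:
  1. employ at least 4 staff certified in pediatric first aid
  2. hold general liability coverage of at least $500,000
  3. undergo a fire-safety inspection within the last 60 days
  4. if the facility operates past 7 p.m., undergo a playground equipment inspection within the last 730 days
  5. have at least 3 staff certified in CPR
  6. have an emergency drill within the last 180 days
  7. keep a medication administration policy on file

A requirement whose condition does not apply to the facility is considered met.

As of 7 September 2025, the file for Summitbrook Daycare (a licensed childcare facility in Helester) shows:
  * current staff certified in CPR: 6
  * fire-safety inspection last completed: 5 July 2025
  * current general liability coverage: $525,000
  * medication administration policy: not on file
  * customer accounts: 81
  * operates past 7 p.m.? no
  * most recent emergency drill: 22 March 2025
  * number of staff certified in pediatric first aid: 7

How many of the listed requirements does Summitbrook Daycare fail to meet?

1. staff certified in pediatric first aid 7 ≥ 4 → met
2. general liability coverage $525,000 ≥ $500,000 → met
3. fire-safety inspection 64 days ago vs limit 60 → not met
4. condition 'operates past 7 p.m.' does not hold → requirement n/a → met
5. staff certified in CPR 6 ≥ 3 → met
6. emergency drill 169 days ago vs limit 180 → met
7. medication administration policy absent → not met
Not met: 2 of 7

2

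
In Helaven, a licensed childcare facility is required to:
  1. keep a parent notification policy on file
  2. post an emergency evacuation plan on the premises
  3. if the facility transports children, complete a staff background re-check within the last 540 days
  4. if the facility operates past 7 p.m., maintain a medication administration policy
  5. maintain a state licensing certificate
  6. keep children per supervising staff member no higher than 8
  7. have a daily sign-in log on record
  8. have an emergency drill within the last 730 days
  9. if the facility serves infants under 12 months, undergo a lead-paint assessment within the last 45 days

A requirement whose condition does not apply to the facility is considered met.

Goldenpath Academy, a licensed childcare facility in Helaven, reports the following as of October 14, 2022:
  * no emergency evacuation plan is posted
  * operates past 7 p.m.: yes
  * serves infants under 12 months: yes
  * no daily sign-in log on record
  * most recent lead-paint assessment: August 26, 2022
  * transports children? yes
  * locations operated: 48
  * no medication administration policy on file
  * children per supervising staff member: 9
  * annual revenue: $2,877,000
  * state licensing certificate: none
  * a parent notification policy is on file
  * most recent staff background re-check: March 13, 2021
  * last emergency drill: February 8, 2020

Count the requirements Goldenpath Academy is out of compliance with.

1. parent notification policy present → met
2. emergency evacuation plan absent → not met
3. condition 'transports children' holds; staff background re-check 580 days ago vs limit 540 → not met
4. condition 'operates past 7 p.m.' holds; medication administration policy absent → not met
5. state licensing certificate absent → not met
6. children per supervising staff member 9 > 8 → not met
7. daily sign-in log absent → not met
8. emergency drill 979 days ago vs limit 730 → not met
9. condition 'serves infants under 12 months' holds; lead-paint assessment 49 days ago vs limit 45 → not met
Not met: 8 of 9

8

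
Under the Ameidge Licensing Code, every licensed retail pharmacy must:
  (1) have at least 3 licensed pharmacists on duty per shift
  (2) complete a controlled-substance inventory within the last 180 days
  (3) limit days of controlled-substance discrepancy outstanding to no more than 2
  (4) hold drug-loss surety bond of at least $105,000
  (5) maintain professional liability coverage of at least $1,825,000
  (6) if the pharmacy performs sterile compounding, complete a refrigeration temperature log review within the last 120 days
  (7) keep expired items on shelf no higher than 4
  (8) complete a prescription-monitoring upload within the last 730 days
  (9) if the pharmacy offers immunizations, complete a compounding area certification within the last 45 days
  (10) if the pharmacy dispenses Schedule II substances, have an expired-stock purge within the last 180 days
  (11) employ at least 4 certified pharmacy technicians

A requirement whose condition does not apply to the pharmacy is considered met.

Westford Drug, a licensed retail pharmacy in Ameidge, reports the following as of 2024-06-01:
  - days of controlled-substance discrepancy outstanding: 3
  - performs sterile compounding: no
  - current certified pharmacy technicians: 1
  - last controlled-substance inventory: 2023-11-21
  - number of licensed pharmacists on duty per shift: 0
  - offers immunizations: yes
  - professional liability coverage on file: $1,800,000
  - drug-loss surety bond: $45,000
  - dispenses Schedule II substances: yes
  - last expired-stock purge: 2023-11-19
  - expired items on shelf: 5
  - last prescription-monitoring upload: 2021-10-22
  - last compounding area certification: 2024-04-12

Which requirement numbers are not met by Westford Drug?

1. licensed pharmacists on duty per shift 0 < 3 → not met
2. controlled-substance inventory 193 days ago vs limit 180 → not met
3. days of controlled-substance discrepancy outstanding 3 > 2 → not met
4. drug-loss surety bond $45,000 < $105,000 → not met
5. professional liability coverage $1,800,000 < $1,825,000 → not met
6. condition 'performs sterile compounding' does not hold → requirement n/a → met
7. expired items on shelf 5 > 4 → not met
8. prescription-monitoring upload 953 days ago vs limit 730 → not met
9. condition 'offers immunizations' holds; compounding area certification 50 days ago vs limit 45 → not met
10. condition 'dispenses Schedule II substances' holds; expired-stock purge 195 days ago vs limit 180 → not met
11. certified pharmacy technicians 1 < 4 → not met
Not met: 1, 2, 3, 4, 5, 7, 8, 9, 10, 11

1, 2, 3, 4, 5, 7, 8, 9, 10, 11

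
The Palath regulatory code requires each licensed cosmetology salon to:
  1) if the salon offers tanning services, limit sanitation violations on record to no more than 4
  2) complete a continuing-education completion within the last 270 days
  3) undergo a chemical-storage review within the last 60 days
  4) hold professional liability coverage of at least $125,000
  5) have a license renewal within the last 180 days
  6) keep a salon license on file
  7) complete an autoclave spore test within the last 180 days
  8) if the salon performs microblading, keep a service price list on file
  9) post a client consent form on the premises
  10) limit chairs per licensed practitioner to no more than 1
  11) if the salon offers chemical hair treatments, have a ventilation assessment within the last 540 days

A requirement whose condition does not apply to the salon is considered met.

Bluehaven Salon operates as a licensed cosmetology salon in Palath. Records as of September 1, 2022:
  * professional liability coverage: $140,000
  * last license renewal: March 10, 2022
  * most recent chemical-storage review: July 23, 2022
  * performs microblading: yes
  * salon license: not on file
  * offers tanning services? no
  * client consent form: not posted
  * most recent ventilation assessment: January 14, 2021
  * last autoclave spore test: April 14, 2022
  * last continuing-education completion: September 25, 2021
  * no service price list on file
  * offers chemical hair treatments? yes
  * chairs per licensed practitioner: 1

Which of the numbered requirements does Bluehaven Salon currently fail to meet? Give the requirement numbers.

1. condition 'offers tanning services' does not hold → requirement n/a → met
2. continuing-education completion 341 days ago vs limit 270 → not met
3. chemical-storage review 40 days ago vs limit 60 → met
4. professional liability coverage $140,000 ≥ $125,000 → met
5. license renewal 175 days ago vs limit 180 → met
6. salon license absent → not met
7. autoclave spore test 140 days ago vs limit 180 → met
8. condition 'performs microblading' holds; service price list absent → not met
9. client consent form absent → not met
10. chairs per licensed practitioner 1 ≤ 1 → met
11. condition 'offers chemical hair treatments' holds; ventilation assessment 595 days ago vs limit 540 → not met
Not met: 2, 6, 8, 9, 11

2, 6, 8, 9, 11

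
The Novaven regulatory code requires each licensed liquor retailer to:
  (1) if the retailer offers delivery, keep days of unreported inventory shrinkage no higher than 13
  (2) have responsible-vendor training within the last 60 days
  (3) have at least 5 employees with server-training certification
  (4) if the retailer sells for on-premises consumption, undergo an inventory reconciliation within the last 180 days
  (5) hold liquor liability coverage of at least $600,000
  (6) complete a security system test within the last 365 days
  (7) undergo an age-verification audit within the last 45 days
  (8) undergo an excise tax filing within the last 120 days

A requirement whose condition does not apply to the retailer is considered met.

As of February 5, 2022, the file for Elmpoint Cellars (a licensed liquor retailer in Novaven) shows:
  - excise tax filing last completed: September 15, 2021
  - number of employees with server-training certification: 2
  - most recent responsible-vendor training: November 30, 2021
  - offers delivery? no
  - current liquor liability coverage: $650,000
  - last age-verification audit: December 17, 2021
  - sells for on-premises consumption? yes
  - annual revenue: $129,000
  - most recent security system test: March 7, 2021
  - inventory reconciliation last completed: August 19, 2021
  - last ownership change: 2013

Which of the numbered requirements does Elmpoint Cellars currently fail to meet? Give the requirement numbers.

1. condition 'offers delivery' does not hold → requirement n/a → met
2. responsible-vendor training 67 days ago vs limit 60 → not met
3. employees with server-training certification 2 < 5 → not met
4. condition 'sells for on-premises consumption' holds; inventory reconciliation 170 days ago vs limit 180 → met
5. liquor liability coverage $650,000 ≥ $600,000 → met
6. security system test 335 days ago vs limit 365 → met
7. age-verification audit 50 days ago vs limit 45 → not met
8. excise tax filing 143 days ago vs limit 120 → not met
Not met: 2, 3, 7, 8

2, 3, 7, 8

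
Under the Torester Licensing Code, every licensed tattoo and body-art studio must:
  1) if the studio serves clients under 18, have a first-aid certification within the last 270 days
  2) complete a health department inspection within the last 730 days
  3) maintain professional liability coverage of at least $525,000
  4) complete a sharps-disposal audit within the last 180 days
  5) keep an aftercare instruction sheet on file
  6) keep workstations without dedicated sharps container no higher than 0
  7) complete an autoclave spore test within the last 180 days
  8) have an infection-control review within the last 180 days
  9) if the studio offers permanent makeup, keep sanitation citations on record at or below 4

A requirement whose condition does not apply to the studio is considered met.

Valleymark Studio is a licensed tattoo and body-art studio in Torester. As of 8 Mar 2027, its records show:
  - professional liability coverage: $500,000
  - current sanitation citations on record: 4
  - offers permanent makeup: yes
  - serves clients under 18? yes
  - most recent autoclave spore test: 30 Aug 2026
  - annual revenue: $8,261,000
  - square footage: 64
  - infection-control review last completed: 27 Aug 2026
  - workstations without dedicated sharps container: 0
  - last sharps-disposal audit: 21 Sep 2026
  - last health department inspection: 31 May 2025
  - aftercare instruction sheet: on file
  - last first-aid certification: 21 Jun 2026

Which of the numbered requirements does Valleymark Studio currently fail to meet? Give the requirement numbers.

1. condition 'serves clients under 18' holds; first-aid certification 260 days ago vs limit 270 → met
2. health department inspection 646 days ago vs limit 730 → met
3. professional liability coverage $500,000 < $525,000 → not met
4. sharps-disposal audit 168 days ago vs limit 180 → met
5. aftercare instruction sheet present → met
6. workstations without dedicated sharps container 0 ≤ 0 → met
7. autoclave spore test 190 days ago vs limit 180 → not met
8. infection-control review 193 days ago vs limit 180 → not met
9. condition 'offers permanent makeup' holds; sanitation citations on record 4 ≤ 4 → met
Not met: 3, 7, 8

3, 7, 8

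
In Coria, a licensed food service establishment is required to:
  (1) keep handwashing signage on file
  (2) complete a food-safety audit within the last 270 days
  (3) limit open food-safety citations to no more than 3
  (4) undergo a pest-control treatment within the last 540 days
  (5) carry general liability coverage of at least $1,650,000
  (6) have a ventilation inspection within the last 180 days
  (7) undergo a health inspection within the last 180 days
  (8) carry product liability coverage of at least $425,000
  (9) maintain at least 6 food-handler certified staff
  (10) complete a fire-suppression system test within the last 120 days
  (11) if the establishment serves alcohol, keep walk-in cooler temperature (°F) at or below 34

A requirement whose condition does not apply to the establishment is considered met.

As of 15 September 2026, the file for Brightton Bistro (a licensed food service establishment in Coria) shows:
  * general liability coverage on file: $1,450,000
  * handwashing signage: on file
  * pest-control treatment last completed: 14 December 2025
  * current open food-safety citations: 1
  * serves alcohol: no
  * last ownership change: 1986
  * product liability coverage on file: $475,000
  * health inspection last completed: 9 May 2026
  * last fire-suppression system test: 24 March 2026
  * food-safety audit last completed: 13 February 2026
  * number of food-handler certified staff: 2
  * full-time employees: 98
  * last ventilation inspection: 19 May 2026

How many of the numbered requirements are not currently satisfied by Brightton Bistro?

3

1. handwashing signage present → met
2. food-safety audit 214 days ago vs limit 270 → met
3. open food-safety citations 1 ≤ 3 → met
4. pest-control treatment 275 days ago vs limit 540 → met
5. general liability coverage $1,450,000 < $1,650,000 → not met
6. ventilation inspection 119 days ago vs limit 180 → met
7. health inspection 129 days ago vs limit 180 → met
8. product liability coverage $475,000 ≥ $425,000 → met
9. food-handler certified staff 2 < 6 → not met
10. fire-suppression system test 175 days ago vs limit 120 → not met
11. condition 'serves alcohol' does not hold → requirement n/a → met
Not met: 3 of 11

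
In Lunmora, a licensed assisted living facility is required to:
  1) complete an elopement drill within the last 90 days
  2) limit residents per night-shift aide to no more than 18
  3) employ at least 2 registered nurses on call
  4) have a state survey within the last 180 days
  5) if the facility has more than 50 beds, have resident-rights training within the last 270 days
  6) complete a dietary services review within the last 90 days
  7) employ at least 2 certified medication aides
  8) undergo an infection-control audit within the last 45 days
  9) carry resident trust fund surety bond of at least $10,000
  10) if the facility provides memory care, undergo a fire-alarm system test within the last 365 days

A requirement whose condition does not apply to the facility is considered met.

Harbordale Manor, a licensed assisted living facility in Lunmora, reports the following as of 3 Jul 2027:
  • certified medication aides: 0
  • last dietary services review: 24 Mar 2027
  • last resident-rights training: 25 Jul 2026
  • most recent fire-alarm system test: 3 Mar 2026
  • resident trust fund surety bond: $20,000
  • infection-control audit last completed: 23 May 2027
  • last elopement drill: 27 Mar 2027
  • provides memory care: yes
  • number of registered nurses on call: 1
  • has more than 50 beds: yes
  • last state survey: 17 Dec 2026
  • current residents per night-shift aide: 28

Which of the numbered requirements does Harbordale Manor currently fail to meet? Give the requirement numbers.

1, 2, 3, 4, 5, 6, 7, 10

1. elopement drill 98 days ago vs limit 90 → not met
2. residents per night-shift aide 28 > 18 → not met
3. registered nurses on call 1 < 2 → not met
4. state survey 198 days ago vs limit 180 → not met
5. condition 'has more than 50 beds' holds; resident-rights training 343 days ago vs limit 270 → not met
6. dietary services review 101 days ago vs limit 90 → not met
7. certified medication aides 0 < 2 → not met
8. infection-control audit 41 days ago vs limit 45 → met
9. resident trust fund surety bond $20,000 ≥ $10,000 → met
10. condition 'provides memory care' holds; fire-alarm system test 487 days ago vs limit 365 → not met
Not met: 1, 2, 3, 4, 5, 6, 7, 10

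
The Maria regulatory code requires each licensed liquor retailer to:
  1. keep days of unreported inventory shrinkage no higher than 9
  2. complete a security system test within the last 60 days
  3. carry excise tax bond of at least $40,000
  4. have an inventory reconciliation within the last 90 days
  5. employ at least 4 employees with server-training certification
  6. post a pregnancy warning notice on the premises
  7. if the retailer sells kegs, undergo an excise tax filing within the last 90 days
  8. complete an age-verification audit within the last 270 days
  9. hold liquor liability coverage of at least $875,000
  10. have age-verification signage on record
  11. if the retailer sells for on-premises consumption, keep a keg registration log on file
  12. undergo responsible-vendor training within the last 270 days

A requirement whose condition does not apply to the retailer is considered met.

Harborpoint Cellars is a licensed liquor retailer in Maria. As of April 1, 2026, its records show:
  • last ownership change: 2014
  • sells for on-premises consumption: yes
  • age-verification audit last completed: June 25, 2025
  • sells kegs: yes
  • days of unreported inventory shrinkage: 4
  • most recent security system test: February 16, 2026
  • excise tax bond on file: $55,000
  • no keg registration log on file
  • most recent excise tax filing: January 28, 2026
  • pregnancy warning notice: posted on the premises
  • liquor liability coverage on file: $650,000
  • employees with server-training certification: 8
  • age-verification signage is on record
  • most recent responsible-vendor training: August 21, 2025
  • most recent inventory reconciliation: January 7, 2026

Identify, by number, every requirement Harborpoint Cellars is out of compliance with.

1. days of unreported inventory shrinkage 4 ≤ 9 → met
2. security system test 44 days ago vs limit 60 → met
3. excise tax bond $55,000 ≥ $40,000 → met
4. inventory reconciliation 84 days ago vs limit 90 → met
5. employees with server-training certification 8 ≥ 4 → met
6. pregnancy warning notice present → met
7. condition 'sells kegs' holds; excise tax filing 63 days ago vs limit 90 → met
8. age-verification audit 280 days ago vs limit 270 → not met
9. liquor liability coverage $650,000 < $875,000 → not met
10. age-verification signage present → met
11. condition 'sells for on-premises consumption' holds; keg registration log absent → not met
12. responsible-vendor training 223 days ago vs limit 270 → met
Not met: 8, 9, 11

8, 9, 11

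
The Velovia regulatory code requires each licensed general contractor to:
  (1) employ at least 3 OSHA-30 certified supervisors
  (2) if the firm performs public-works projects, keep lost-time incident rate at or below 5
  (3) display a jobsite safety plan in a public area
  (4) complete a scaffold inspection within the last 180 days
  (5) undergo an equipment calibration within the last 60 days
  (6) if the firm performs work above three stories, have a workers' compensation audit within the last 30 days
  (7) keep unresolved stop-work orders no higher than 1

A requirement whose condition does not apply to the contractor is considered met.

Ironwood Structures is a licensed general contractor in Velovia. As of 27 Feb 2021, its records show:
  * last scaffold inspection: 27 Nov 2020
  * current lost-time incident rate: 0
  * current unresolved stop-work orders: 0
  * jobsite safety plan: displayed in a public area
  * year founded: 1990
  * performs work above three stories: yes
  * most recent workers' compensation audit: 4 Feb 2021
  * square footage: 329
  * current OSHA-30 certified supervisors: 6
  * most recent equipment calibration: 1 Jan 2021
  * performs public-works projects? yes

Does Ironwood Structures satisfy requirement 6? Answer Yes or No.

6. condition 'performs work above three stories' holds; workers' compensation audit 23 days ago vs limit 30 → met

Yes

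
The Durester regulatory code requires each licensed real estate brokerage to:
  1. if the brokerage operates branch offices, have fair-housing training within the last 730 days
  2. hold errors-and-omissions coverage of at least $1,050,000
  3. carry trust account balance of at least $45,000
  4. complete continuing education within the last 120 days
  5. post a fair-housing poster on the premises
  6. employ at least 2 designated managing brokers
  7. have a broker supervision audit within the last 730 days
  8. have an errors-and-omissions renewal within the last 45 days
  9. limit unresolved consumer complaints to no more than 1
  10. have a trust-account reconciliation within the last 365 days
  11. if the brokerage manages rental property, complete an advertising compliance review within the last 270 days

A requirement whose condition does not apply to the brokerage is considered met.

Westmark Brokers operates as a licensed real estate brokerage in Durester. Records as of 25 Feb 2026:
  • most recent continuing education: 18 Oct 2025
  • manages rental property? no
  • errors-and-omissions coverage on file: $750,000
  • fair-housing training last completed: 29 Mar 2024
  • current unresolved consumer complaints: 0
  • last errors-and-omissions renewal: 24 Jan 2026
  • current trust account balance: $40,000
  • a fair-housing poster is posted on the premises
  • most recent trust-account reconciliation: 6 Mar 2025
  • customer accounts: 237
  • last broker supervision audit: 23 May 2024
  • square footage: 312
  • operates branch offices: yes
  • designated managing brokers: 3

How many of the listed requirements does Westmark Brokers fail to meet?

3

1. condition 'operates branch offices' holds; fair-housing training 698 days ago vs limit 730 → met
2. errors-and-omissions coverage $750,000 < $1,050,000 → not met
3. trust account balance $40,000 < $45,000 → not met
4. continuing education 130 days ago vs limit 120 → not met
5. fair-housing poster present → met
6. designated managing brokers 3 ≥ 2 → met
7. broker supervision audit 643 days ago vs limit 730 → met
8. errors-and-omissions renewal 32 days ago vs limit 45 → met
9. unresolved consumer complaints 0 ≤ 1 → met
10. trust-account reconciliation 356 days ago vs limit 365 → met
11. condition 'manages rental property' does not hold → requirement n/a → met
Not met: 3 of 11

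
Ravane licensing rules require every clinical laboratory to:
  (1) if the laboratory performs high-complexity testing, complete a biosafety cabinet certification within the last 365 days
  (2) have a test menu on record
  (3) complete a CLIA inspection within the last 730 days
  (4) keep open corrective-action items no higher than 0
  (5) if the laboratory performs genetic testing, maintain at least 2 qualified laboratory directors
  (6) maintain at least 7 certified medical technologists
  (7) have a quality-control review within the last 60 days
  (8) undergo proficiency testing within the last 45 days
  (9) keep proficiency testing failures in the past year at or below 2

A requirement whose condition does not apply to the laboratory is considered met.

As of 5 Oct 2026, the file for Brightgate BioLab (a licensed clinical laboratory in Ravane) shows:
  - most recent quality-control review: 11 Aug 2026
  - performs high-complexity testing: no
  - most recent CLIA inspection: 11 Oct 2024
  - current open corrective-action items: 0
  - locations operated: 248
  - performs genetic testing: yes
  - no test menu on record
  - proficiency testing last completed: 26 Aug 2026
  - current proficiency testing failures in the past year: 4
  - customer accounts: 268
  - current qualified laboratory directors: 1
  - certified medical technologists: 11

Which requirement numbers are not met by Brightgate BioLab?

2, 5, 9

1. condition 'performs high-complexity testing' does not hold → requirement n/a → met
2. test menu absent → not met
3. CLIA inspection 724 days ago vs limit 730 → met
4. open corrective-action items 0 ≤ 0 → met
5. condition 'performs genetic testing' holds; qualified laboratory directors 1 < 2 → not met
6. certified medical technologists 11 ≥ 7 → met
7. quality-control review 55 days ago vs limit 60 → met
8. proficiency testing 40 days ago vs limit 45 → met
9. proficiency testing failures in the past year 4 > 2 → not met
Not met: 2, 5, 9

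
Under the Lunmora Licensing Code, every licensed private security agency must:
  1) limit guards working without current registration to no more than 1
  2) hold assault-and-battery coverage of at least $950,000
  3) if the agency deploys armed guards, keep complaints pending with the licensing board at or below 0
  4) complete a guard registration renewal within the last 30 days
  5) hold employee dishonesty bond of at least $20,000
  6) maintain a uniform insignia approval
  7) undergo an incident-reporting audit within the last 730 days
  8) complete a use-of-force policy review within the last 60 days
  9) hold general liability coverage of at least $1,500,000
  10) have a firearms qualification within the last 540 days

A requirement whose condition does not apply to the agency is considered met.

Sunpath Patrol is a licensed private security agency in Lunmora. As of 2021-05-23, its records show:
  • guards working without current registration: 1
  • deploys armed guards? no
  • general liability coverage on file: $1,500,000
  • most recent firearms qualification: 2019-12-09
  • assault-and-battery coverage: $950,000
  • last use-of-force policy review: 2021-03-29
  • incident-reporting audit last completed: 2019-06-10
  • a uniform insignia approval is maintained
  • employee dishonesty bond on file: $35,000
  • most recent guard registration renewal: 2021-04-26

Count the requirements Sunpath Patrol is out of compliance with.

0

1. guards working without current registration 1 ≤ 1 → met
2. assault-and-battery coverage $950,000 ≥ $950,000 → met
3. condition 'deploys armed guards' does not hold → requirement n/a → met
4. guard registration renewal 27 days ago vs limit 30 → met
5. employee dishonesty bond $35,000 ≥ $20,000 → met
6. uniform insignia approval present → met
7. incident-reporting audit 713 days ago vs limit 730 → met
8. use-of-force policy review 55 days ago vs limit 60 → met
9. general liability coverage $1,500,000 ≥ $1,500,000 → met
10. firearms qualification 531 days ago vs limit 540 → met
Not met: 0 of 10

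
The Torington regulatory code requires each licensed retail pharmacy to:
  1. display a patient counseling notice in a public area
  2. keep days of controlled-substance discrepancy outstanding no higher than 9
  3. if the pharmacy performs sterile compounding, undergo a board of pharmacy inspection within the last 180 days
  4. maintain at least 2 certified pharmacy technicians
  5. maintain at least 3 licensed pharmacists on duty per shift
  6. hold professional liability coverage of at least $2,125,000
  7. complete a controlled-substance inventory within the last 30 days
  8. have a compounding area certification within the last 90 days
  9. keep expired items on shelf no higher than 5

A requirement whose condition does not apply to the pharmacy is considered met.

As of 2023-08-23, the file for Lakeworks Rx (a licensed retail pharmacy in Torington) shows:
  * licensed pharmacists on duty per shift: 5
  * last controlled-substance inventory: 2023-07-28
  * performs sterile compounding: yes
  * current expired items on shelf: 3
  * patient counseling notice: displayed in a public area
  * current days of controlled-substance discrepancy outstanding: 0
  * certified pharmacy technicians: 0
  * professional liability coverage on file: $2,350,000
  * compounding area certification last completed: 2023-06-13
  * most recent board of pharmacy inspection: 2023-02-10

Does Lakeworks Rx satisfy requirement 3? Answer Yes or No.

3. condition 'performs sterile compounding' holds; board of pharmacy inspection 194 days ago vs limit 180 → not met

No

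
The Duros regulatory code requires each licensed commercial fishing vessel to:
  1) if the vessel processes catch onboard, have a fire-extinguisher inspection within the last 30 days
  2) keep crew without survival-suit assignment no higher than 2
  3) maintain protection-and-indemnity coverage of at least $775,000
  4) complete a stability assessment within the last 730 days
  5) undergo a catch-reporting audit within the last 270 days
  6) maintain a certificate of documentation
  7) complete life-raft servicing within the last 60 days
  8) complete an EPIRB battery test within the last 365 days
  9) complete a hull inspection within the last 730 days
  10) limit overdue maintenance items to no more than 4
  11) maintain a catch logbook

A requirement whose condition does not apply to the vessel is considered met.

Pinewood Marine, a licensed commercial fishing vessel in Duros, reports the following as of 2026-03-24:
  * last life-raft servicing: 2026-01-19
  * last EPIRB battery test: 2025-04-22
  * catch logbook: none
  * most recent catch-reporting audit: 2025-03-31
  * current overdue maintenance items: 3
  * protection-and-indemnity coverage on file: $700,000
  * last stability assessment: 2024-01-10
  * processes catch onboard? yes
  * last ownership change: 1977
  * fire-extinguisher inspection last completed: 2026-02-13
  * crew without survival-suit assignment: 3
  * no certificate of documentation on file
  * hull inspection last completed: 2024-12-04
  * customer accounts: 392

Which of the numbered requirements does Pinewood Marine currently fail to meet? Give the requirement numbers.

1, 2, 3, 4, 5, 6, 7, 11

1. condition 'processes catch onboard' holds; fire-extinguisher inspection 39 days ago vs limit 30 → not met
2. crew without survival-suit assignment 3 > 2 → not met
3. protection-and-indemnity coverage $700,000 < $775,000 → not met
4. stability assessment 804 days ago vs limit 730 → not met
5. catch-reporting audit 358 days ago vs limit 270 → not met
6. certificate of documentation absent → not met
7. life-raft servicing 64 days ago vs limit 60 → not met
8. EPIRB battery test 336 days ago vs limit 365 → met
9. hull inspection 475 days ago vs limit 730 → met
10. overdue maintenance items 3 ≤ 4 → met
11. catch logbook absent → not met
Not met: 1, 2, 3, 4, 5, 6, 7, 11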